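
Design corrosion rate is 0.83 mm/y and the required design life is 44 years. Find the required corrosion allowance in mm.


Corrosion allowance = CR × design life
CA = 0.83 * 44 = 36.52 mm

36.52 mm


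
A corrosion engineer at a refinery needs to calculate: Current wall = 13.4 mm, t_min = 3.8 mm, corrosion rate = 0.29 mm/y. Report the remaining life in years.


Apply the remaining-life relation: RL = (t_current − t_min) / CR
RL = (13.4 − 3.8) / 0.29 = 9.6 / 0.29 = 33.1 years

33.1 years


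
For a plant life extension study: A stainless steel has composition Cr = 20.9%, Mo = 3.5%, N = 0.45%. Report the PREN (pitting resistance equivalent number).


Apply the PREN formula: PREN = Cr + 3.3*Mo + 16*N
PREN = 20.9 + 3.3*3.5 + 16*0.45
PREN = 20.9 + 11.55 + 7.2 = 39.65

39.65


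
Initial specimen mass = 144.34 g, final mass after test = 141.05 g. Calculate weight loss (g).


Weight loss = initial − final
WL = 144.34 − 141.05 = 3.29 g

3.29 g


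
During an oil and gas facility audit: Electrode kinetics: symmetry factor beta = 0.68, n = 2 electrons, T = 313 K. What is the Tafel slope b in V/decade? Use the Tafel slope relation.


Apply the Tafel slope relation: b = 2.303*R*T/(beta*n*F)
Numerator: 2.303 * 8.314 * 313 = 5993.06
Denominator: 0.68 * 2 * 96485 = 131219.6
b = 5993.06 / 131219.6 = 0.046 V/decade

0.046 V/decade


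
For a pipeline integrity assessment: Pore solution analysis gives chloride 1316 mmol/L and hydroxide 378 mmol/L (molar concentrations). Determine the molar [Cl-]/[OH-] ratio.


Threshold parameter = [Cl-] / [OH-] (molar basis; both in mmol/L, so units cancel)
Ratio = 1316 / 378 = 3.48

3.48


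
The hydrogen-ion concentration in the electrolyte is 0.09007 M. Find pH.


pH = −log10[H+]
pH = −log10(0.09007) = 1.05

1.05


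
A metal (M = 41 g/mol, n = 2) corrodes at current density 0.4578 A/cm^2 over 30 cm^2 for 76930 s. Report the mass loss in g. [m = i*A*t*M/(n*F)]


Apply Faraday's law: m = i*A*t*M / (n*F)
Total charge passed Q = i*A*t = 0.4578*30*76930 = 1056556.62 C
m = Q*M/(n*F) = 1056556.62*41/(2*96485) = 224.485 g

224.485 g


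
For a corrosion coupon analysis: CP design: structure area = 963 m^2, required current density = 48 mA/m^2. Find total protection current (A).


I = area * current density, then convert mA → A (÷1000)
I = 963 * 48 / 1000 = 46.22 A

46.22 A


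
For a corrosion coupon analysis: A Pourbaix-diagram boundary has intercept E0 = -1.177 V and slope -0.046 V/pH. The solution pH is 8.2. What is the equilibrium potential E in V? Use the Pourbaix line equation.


Apply the Pourbaix line equation: E = E0 + slope*pH
E = -1.177 + (-0.046)*8.2 = -1.177 + (-0.3772) = -1.5542 V
Rounded to 3 decimal places: E = -1.554 V

-1.554 V


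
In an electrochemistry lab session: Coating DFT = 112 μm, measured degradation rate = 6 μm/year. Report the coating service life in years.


Service life = thickness / degradation rate
Life = 112 / 6 = 18.7 years

18.7 years


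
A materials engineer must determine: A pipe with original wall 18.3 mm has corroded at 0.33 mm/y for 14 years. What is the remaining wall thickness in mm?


Remaining wall = original − CR × time
t = 18.3 − 0.33*14 = 18.3 − 4.62 = 13.68 mm

13.68 mm


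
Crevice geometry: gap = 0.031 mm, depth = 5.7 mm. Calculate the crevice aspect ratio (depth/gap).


Aspect ratio = depth / gap
Ratio = 5.7 / 0.031 = 183.9

183.9


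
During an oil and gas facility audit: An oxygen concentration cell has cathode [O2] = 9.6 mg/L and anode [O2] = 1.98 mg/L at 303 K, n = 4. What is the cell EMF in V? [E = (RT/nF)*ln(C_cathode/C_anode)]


Apply the Nernst concentration-cell relation: E = (RT/nF)*ln(C_cathode/C_anode)
RT/nF = 8.314*303/(4*96485) = 0.00652729 V
ln(9.6/1.98) = 1.57867
E = 0.00652729 * 1.57867 = 0.0103 V

0.0103 V


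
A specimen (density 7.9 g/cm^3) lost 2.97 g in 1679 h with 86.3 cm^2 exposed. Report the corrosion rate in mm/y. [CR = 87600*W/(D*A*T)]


Apply the mm/y weight-loss relation: CR = 87600 * W / (D * A * T)
Numerator: 87600 * 2.97 = 260172.0
Denominator: 7.9 * 86.3 * 1679 = 1144691.83
CR = 260172.0 / 1144691.83 = 0.22729 mm/y

0.22729 mm/y


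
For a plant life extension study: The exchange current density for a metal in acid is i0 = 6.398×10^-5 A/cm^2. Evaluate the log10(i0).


i0 = 6.398×10^-5 A/cm^2
log10(i0) = -4.194

-4.194


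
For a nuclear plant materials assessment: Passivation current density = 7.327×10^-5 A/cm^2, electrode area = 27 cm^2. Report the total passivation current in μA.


I = i_pass * A, then convert A → μA (×10^6)
I = 7.327×10^-5 * 27 * 10^6 = 1978.29 μA

1978.29 μA


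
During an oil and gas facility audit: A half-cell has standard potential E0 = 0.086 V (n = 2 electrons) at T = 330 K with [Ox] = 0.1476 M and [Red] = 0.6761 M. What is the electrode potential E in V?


Apply the Nernst equation: E = E0 + (RT/nF)*ln([Ox]/[Red])
Step 1: RT/nF = 8.314*330/(2*96485) = 0.01421786 V
Step 2: [Ox]/[Red] = 0.1476/0.6761 = 0.218311
Step 3: ln(0.218311) = -1.521835
Step 4: correction = 0.01421786 * -1.521835 = -0.022 V
E = 0.086 + -0.022 = 0.064 V

0.064 V


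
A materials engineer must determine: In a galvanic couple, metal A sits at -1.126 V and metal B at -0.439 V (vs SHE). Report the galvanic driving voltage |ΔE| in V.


Driving voltage is the absolute potential difference.
|ΔE| = |-1.126 − (-0.439)| = 0.687 V

0.687 V


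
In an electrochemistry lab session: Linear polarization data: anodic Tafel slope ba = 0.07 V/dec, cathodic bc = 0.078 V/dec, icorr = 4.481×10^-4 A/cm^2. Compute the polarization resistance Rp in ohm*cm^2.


Apply the Stern-Geary equation: Rp = ba*bc / (2.303*icorr*(ba+bc))
ba*bc = 0.07*0.078 = 0.00546
ba+bc = 0.148; 2.303*icorr*(ba+bc) = 2.303*4.481×10^-4*0.148 = 1.527322×10^-4
Rp = 0.00546 / 1.527322×10^-4 = 35.75 ohm*cm^2

35.75 ohm*cm^2


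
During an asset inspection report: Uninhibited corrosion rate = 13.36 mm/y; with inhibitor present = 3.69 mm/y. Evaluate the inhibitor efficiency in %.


Apply the inhibitor-efficiency definition: IE = (CR_blank − CR_inh)/CR_blank × 100
IE = (13.36 − 3.69) / 13.36 × 100
IE = 9.67 / 13.36 × 100 = 72.4 %

72.4 %


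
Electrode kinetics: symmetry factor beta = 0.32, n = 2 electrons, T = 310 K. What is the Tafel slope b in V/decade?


Apply the Tafel slope relation: b = 2.303*R*T/(beta*n*F)
Numerator: 2.303 * 8.314 * 310 = 5935.61
Denominator: 0.32 * 2 * 96485 = 61750.4
b = 5935.61 / 61750.4 = 0.0961 V/decade

0.0961 V/decade


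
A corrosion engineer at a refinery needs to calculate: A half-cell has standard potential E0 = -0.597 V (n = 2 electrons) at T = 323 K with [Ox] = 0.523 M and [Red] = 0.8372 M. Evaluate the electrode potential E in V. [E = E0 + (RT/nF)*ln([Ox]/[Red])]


Apply the Nernst equation: E = E0 + (RT/nF)*ln([Ox]/[Red])
Step 1: RT/nF = 8.314*323/(2*96485) = 0.01391627 V
Step 2: [Ox]/[Red] = 0.523/0.8372 = 0.624701
Step 3: ln(0.624701) = -0.470482
Step 4: correction = 0.01391627 * -0.470482 = -0.0065 V
E = -0.597 + -0.0065 = -0.6035 V

-0.6035 V


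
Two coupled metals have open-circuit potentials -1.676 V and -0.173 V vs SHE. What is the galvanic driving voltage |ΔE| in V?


Driving voltage is the absolute potential difference.
|ΔE| = |-1.676 − (-0.173)| = 1.503 V

1.503 V


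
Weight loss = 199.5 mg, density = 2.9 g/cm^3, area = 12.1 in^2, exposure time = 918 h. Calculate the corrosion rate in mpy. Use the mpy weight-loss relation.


Apply the mpy weight-loss relation: CR = 534 * W / (D * A * T)
Numerator: 534 * 199.5 = 106533.0
Denominator: 2.9 * 12.1 * 918 = 32212.62
CR = 106533.0 / 32212.62 = 3.307 mpy

3.307 mpy


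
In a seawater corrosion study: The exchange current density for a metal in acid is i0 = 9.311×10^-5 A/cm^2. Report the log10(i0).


i0 = 9.311×10^-5 A/cm^2
log10(i0) = -4.031

-4.031


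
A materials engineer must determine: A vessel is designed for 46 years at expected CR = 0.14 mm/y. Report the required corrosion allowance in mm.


Corrosion allowance = CR × design life
CA = 0.14 * 46 = 6.44 mm

6.44 mm


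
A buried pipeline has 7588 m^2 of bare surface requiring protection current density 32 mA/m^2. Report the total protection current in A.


I = area * current density, then convert mA → A (÷1000)
I = 7588 * 32 / 1000 = 242.82 A

242.82 A


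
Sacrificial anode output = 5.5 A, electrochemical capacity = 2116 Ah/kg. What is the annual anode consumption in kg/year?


Annual consumption = current * hours per year / capacity
Rate = 5.5 * 8760 / 2116 = 22.8 kg/year

22.8 kg/year


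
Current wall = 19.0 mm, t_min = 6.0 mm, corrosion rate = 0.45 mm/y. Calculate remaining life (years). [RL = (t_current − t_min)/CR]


Apply the remaining-life relation: RL = (t_current − t_min) / CR
RL = (19.0 − 6.0) / 0.45 = 13.0 / 0.45 = 28.9 years

28.9 years


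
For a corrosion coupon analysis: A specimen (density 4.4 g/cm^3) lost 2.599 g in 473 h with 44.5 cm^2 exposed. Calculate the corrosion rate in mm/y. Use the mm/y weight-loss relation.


Apply the mm/y weight-loss relation: CR = 87600 * W / (D * A * T)
Numerator: 87600 * 2.599 = 227672.4
Denominator: 4.4 * 44.5 * 473 = 92613.4
CR = 227672.4 / 92613.4 = 2.45831 mm/y

2.45831 mm/y


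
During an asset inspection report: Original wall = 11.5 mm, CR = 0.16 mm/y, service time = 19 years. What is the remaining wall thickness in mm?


Remaining wall = original − CR × time
t = 11.5 − 0.16*19 = 11.5 − 3.04 = 8.46 mm

8.46 mm


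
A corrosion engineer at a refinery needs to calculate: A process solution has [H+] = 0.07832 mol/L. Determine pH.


pH = −log10[H+]
pH = −log10(0.07832) = 1.11

1.11


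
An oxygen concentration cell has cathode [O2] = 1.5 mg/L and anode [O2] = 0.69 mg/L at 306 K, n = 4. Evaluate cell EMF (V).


Apply the Nernst concentration-cell relation: E = (RT/nF)*ln(C_cathode/C_anode)
RT/nF = 8.314*306/(4*96485) = 0.00659192 V
ln(1.5/0.69) = 0.77653
E = 0.00659192 * 0.77653 = 0.00512 V

0.00512 V


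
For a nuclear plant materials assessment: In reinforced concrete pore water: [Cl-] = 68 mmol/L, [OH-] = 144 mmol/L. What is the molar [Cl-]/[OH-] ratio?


Threshold parameter = [Cl-] / [OH-] (molar basis; both in mmol/L, so units cancel)
Ratio = 68 / 144 = 0.47

0.47


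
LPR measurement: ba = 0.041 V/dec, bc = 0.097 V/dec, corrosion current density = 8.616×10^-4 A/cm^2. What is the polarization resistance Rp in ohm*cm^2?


Apply the Stern-Geary equation: Rp = ba*bc / (2.303*icorr*(ba+bc))
ba*bc = 0.041*0.097 = 0.003977
ba+bc = 0.138; 2.303*icorr*(ba+bc) = 2.303*8.616×10^-4*0.138 = 2.7382854×10^-4
Rp = 0.003977 / 2.7382854×10^-4 = 14.5 ohm*cm^2

14.5 ohm*cm^2


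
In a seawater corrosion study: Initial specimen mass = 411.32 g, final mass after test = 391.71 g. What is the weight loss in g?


Weight loss = initial − final
WL = 411.32 − 391.71 = 19.61 g

19.61 g


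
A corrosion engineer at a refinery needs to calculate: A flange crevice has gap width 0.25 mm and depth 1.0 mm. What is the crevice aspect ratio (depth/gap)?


Aspect ratio = depth / gap
Ratio = 1.0 / 0.25 = 4.0

4.0


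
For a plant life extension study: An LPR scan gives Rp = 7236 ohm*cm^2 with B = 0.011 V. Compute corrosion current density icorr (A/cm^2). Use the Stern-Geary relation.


Apply the Stern-Geary relation: icorr = B / Rp
icorr = 0.011 / 7236 = 1.52×10^-6 A/cm^2

1.52×10^-6 A/cm^2


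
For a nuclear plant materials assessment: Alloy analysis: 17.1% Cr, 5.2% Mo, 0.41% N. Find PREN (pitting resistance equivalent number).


Apply the PREN formula: PREN = Cr + 3.3*Mo + 16*N
PREN = 17.1 + 3.3*5.2 + 16*0.41
PREN = 17.1 + 17.16 + 6.56 = 40.82

40.82


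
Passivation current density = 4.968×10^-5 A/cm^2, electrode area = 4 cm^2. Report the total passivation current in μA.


I = i_pass * A, then convert A → μA (×10^6)
I = 4.968×10^-5 * 4 * 10^6 = 198.72 μA

198.72 μA


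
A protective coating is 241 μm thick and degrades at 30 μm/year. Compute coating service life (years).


Service life = thickness / degradation rate
Life = 241 / 30 = 8.0 years

8.0 years


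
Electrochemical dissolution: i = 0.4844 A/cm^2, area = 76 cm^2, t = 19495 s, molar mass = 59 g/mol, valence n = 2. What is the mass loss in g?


Apply Faraday's law: m = i*A*t*M / (n*F)
Total charge passed Q = i*A*t = 0.4844*76*19495 = 717696.728 C
m = Q*M/(n*F) = 717696.728*59/(2*96485) = 219.434 g

219.434 g


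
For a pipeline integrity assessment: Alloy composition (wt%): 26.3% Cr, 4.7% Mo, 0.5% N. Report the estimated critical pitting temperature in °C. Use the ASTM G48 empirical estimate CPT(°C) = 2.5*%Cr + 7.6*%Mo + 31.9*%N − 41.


Apply the ASTM G48 empirical CPT estimate: CPT(°C) = 2.5*%Cr + 7.6*%Mo + 31.9*%N − 41
2.5*26.3 = 65.75; 7.6*4.7 = 35.72; 31.9*0.5 = 15.95
CPT = 65.75 + 35.72 + 15.95 − 41 = 76.42 °C
Rounded to 0.1 °C: CPT ≈ 76.4 °C

76.4 °C


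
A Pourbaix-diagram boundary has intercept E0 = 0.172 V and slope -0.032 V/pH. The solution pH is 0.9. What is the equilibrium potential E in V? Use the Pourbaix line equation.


Apply the Pourbaix line equation: E = E0 + slope*pH
E = 0.172 + (-0.032)*0.9 = 0.172 + (-0.0288) = 0.1432 V
Rounded to 3 decimal places: E = 0.143 V

0.143 V


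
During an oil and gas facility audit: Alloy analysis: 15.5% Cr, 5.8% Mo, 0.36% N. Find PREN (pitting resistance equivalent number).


Apply the PREN formula: PREN = Cr + 3.3*Mo + 16*N
PREN = 15.5 + 3.3*5.8 + 16*0.36
PREN = 15.5 + 19.14 + 5.76 = 40.4

40.4


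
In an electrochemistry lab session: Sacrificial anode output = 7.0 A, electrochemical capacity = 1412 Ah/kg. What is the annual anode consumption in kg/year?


Annual consumption = current * hours per year / capacity
Rate = 7.0 * 8760 / 1412 = 43.4 kg/year

43.4 kg/year


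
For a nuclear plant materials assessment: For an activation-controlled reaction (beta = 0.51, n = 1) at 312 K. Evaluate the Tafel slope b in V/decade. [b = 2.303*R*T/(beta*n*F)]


Apply the Tafel slope relation: b = 2.303*R*T/(beta*n*F)
Numerator: 2.303 * 8.314 * 312 = 5973.91
Denominator: 0.51 * 1 * 96485 = 49207.35
b = 5973.91 / 49207.35 = 0.1214 V/decade

0.1214 V/decade


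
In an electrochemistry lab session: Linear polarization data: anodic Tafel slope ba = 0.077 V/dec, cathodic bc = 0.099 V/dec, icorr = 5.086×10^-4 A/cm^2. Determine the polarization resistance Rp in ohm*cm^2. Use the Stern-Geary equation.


Apply the Stern-Geary equation: Rp = ba*bc / (2.303*icorr*(ba+bc))
ba*bc = 0.077*0.099 = 0.007623
ba+bc = 0.176; 2.303*icorr*(ba+bc) = 2.303*5.086×10^-4*0.176 = 2.0614982×10^-4
Rp = 0.007623 / 2.0614982×10^-4 = 37.0 ohm*cm^2

37.0 ohm*cm^2


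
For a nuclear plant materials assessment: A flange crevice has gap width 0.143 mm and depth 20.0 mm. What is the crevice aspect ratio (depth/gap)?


Aspect ratio = depth / gap
Ratio = 20.0 / 0.143 = 139.9

139.9


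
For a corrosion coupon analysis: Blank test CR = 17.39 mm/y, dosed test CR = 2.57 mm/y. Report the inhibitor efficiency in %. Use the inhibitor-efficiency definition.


Apply the inhibitor-efficiency definition: IE = (CR_blank − CR_inh)/CR_blank × 100
IE = (17.39 − 2.57) / 17.39 × 100
IE = 14.82 / 17.39 × 100 = 85.2 %

85.2 %


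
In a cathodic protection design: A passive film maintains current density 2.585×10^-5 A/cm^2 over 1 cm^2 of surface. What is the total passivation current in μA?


I = i_pass * A, then convert A → μA (×10^6)
I = 2.585×10^-5 * 1 * 10^6 = 25.85 μA

25.85 μA


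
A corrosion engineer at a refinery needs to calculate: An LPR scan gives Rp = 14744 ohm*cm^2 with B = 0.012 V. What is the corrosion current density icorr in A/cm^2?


Apply the Stern-Geary relation: icorr = B / Rp
icorr = 0.012 / 14744 = 8.139×10^-7 A/cm^2

8.139×10^-7 A/cm^2


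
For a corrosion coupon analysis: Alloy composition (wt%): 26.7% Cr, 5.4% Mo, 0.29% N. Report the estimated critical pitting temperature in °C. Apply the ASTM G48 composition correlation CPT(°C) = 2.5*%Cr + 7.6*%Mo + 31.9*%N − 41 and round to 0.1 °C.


Apply the ASTM G48 empirical CPT estimate: CPT(°C) = 2.5*%Cr + 7.6*%Mo + 31.9*%N − 41
2.5*26.7 = 66.75; 7.6*5.4 = 41.04; 31.9*0.29 = 9.251
CPT = 66.75 + 41.04 + 9.251 − 41 = 76.041 °C
Rounded to 0.1 °C: CPT ≈ 76.0 °C

76.0 °C


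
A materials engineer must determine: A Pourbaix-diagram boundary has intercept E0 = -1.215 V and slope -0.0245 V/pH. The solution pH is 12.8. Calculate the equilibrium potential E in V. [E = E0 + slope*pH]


Apply the Pourbaix line equation: E = E0 + slope*pH
E = -1.215 + (-0.0245)*12.8 = -1.215 + (-0.3136) = -1.5286 V
Rounded to 3 decimal places: E = -1.529 V

-1.529 V


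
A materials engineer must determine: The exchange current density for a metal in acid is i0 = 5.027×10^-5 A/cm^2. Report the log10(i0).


i0 = 5.027×10^-5 A/cm^2
log10(i0) = -4.299

-4.299


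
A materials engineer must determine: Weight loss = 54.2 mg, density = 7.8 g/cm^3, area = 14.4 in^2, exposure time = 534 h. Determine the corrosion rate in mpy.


Apply the mpy weight-loss relation: CR = 534 * W / (D * A * T)
Numerator: 534 * 54.2 = 28942.8
Denominator: 7.8 * 14.4 * 534 = 59978.88
CR = 28942.8 / 59978.88 = 0.4825 mpy

0.4825 mpy


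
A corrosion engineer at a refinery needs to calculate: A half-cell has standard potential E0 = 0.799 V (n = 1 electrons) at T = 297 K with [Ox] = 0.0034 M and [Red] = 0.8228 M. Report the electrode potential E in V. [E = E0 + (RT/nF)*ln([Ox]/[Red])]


Apply the Nernst equation: E = E0 + (RT/nF)*ln([Ox]/[Red])
Step 1: RT/nF = 8.314*297/(1*96485) = 0.02559214 V
Step 2: [Ox]/[Red] = 0.0034/0.8228 = 0.004132
Step 3: ln(0.004132) = -5.488994
Step 4: correction = 0.02559214 * -5.488994 = -0.14 V
E = 0.799 + -0.14 = 0.659 V

0.659 V


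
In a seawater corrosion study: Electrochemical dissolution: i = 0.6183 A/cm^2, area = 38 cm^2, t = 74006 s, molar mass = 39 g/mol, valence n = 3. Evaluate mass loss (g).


Apply Faraday's law: m = i*A*t*M / (n*F)
Total charge passed Q = i*A*t = 0.6183*38*74006 = 1738800.5724 C
m = Q*M/(n*F) = 1738800.5724*39/(3*96485) = 234.27898 g

234.27898 g


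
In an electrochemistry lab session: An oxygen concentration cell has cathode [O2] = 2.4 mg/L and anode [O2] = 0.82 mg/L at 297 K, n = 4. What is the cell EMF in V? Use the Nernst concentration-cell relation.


Apply the Nernst concentration-cell relation: E = (RT/nF)*ln(C_cathode/C_anode)
RT/nF = 8.314*297/(4*96485) = 0.00639804 V
ln(2.4/0.82) = 1.07392
E = 0.00639804 * 1.07392 = 0.00687 V

0.00687 V


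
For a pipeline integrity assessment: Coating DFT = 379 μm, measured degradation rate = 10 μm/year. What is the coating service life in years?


Service life = thickness / degradation rate
Life = 379 / 10 = 37.9 years

37.9 years


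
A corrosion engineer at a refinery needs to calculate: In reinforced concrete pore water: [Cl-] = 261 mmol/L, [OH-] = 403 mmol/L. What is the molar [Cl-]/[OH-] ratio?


Threshold parameter = [Cl-] / [OH-] (molar basis; both in mmol/L, so units cancel)
Ratio = 261 / 403 = 0.65

0.65


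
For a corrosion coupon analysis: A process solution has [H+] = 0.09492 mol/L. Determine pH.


pH = −log10[H+]
pH = −log10(0.09492) = 1.02

1.02


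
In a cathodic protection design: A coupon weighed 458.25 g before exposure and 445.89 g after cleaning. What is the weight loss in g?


Weight loss = initial − final
WL = 458.25 − 445.89 = 12.36 g

12.36 g


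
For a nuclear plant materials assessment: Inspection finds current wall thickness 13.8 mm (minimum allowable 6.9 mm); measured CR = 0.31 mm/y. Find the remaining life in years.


Apply the remaining-life relation: RL = (t_current − t_min) / CR
RL = (13.8 − 6.9) / 0.31 = 6.9 / 0.31 = 22.3 years

22.3 years


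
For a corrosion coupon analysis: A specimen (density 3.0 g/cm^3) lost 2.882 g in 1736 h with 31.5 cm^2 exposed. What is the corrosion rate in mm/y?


Apply the mm/y weight-loss relation: CR = 87600 * W / (D * A * T)
Numerator: 87600 * 2.882 = 252463.2
Denominator: 3.0 * 31.5 * 1736 = 164052.0
CR = 252463.2 / 164052.0 = 1.53892 mm/y

1.53892 mm/y


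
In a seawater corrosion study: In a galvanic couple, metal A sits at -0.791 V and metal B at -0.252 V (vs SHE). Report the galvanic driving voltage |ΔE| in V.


Driving voltage is the absolute potential difference.
|ΔE| = |-0.791 − (-0.252)| = 0.539 V

0.539 V


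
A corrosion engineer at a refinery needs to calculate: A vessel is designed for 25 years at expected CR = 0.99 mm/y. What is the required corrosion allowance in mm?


Corrosion allowance = CR × design life
CA = 0.99 * 25 = 24.75 mm

24.75 mm


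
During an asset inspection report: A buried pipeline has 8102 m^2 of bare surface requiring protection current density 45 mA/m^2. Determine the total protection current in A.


I = area * current density, then convert mA → A (÷1000)
I = 8102 * 45 / 1000 = 364.59 A

364.59 A


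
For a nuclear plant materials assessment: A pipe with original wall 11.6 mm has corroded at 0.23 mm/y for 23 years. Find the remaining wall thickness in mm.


Remaining wall = original − CR × time
t = 11.6 − 0.23*23 = 11.6 − 5.29 = 6.31 mm

6.31 mm


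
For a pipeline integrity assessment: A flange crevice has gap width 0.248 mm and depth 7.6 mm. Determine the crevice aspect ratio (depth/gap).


Aspect ratio = depth / gap
Ratio = 7.6 / 0.248 = 30.6

30.6


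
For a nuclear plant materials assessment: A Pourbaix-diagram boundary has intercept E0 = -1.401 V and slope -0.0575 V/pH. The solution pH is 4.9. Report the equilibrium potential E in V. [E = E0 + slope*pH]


Apply the Pourbaix line equation: E = E0 + slope*pH
E = -1.401 + (-0.0575)*4.9 = -1.401 + (-0.28175) = -1.68275 V
Rounded to 3 decimal places: E = -1.683 V

-1.683 V


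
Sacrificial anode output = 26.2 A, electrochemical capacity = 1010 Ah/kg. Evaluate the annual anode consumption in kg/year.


Annual consumption = current * hours per year / capacity
Rate = 26.2 * 8760 / 1010 = 227.2 kg/year

227.2 kg/year


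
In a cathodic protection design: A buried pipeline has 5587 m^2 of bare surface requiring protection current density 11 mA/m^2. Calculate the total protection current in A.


I = area * current density, then convert mA → A (÷1000)
I = 5587 * 11 / 1000 = 61.46 A

61.46 A


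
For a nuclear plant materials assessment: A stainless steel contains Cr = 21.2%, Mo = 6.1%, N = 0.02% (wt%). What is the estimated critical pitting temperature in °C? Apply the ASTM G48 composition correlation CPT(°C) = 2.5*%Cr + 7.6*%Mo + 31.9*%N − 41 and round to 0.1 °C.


Apply the ASTM G48 empirical CPT estimate: CPT(°C) = 2.5*%Cr + 7.6*%Mo + 31.9*%N − 41
2.5*21.2 = 53; 7.6*6.1 = 46.36; 31.9*0.02 = 0.638
CPT = 53 + 46.36 + 0.638 − 41 = 58.998 °C
Rounded to 0.1 °C: CPT ≈ 59.0 °C

59.0 °C


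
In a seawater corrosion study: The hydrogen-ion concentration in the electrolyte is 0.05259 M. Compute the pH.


pH = −log10[H+]
pH = −log10(0.05259) = 1.28

1.28


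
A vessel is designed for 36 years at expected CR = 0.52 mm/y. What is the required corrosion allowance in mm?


Corrosion allowance = CR × design life
CA = 0.52 * 36 = 18.72 mm

18.72 mm


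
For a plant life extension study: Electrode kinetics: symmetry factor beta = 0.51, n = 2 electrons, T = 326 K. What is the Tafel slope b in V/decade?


Apply the Tafel slope relation: b = 2.303*R*T/(beta*n*F)
Numerator: 2.303 * 8.314 * 326 = 6241.97
Denominator: 0.51 * 2 * 96485 = 98414.7
b = 6241.97 / 98414.7 = 0.063 V/decade

0.063 V/decade


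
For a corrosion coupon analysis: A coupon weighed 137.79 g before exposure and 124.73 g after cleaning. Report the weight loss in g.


Weight loss = initial − final
WL = 137.79 − 124.73 = 13.06 g

13.06 g


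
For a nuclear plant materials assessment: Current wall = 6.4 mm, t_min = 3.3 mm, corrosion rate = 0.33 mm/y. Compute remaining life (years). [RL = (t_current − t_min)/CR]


Apply the remaining-life relation: RL = (t_current − t_min) / CR
RL = (6.4 − 3.3) / 0.33 = 3.1 / 0.33 = 9.4 years

9.4 years


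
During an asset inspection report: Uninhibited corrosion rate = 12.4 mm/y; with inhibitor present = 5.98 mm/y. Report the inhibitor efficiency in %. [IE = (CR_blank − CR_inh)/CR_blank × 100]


Apply the inhibitor-efficiency definition: IE = (CR_blank − CR_inh)/CR_blank × 100
IE = (12.4 − 5.98) / 12.4 × 100
IE = 6.42 / 12.4 × 100 = 51.8 %

51.8 %


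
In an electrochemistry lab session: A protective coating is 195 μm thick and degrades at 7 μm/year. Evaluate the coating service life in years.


Service life = thickness / degradation rate
Life = 195 / 7 = 27.9 years

27.9 years


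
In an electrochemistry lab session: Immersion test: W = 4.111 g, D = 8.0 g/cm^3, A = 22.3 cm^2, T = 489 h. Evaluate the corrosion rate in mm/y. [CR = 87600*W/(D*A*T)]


Apply the mm/y weight-loss relation: CR = 87600 * W / (D * A * T)
Numerator: 87600 * 4.111 = 360123.6
Denominator: 8.0 * 22.3 * 489 = 87237.6
CR = 360123.6 / 87237.6 = 4.12808 mm/y

4.12808 mm/y


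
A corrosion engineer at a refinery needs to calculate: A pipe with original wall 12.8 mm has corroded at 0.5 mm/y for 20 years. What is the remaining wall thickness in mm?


Remaining wall = original − CR × time
t = 12.8 − 0.5*20 = 12.8 − 10.0 = 2.8 mm

2.8 mm


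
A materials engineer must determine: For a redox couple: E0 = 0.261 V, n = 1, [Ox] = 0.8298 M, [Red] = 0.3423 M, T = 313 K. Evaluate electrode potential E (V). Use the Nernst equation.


Apply the Nernst equation: E = E0 + (RT/nF)*ln([Ox]/[Red])
Step 1: RT/nF = 8.314*313/(1*96485) = 0.02697085 V
Step 2: [Ox]/[Red] = 0.8298/0.3423 = 2.424189
Step 3: ln(2.424189) = 0.885497
Step 4: correction = 0.02697085 * 0.885497 = 0.024 V
E = 0.261 + 0.024 = 0.285 V

0.285 V


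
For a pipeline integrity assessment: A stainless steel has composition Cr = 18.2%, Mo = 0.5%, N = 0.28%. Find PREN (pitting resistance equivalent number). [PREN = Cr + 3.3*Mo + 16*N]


Apply the PREN formula: PREN = Cr + 3.3*Mo + 16*N
PREN = 18.2 + 3.3*0.5 + 16*0.28
PREN = 18.2 + 1.65 + 4.48 = 24.33

24.33


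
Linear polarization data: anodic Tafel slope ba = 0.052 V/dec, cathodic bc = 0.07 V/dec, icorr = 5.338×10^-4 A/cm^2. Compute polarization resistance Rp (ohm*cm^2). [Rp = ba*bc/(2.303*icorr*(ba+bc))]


Apply the Stern-Geary equation: Rp = ba*bc / (2.303*icorr*(ba+bc))
ba*bc = 0.052*0.07 = 0.00364
ba+bc = 0.122; 2.303*icorr*(ba+bc) = 2.303*5.338×10^-4*0.122 = 1.4997965×10^-4
Rp = 0.00364 / 1.4997965×10^-4 = 24.3 ohm*cm^2

24.3 ohm*cm^2


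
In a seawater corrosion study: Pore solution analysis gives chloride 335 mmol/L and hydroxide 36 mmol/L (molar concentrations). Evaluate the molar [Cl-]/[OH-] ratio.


Threshold parameter = [Cl-] / [OH-] (molar basis; both in mmol/L, so units cancel)
Ratio = 335 / 36 = 9.31

9.31


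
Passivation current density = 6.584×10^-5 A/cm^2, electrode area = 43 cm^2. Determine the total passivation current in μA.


I = i_pass * A, then convert A → μA (×10^6)
I = 6.584×10^-5 * 43 * 10^6 = 2831.12 μA

2831.12 μA


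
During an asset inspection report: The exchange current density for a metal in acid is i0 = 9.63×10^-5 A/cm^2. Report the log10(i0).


i0 = 9.63×10^-5 A/cm^2
log10(i0) = -4.016

-4.016


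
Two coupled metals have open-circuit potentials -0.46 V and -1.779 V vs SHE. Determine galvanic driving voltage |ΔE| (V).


Driving voltage is the absolute potential difference.
|ΔE| = |-0.46 − (-1.779)| = 1.319 V

1.319 V


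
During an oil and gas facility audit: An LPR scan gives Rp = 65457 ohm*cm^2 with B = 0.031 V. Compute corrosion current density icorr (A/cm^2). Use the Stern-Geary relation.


Apply the Stern-Geary relation: icorr = B / Rp
icorr = 0.031 / 65457 = 4.736×10^-7 A/cm^2

4.736×10^-7 A/cm^2


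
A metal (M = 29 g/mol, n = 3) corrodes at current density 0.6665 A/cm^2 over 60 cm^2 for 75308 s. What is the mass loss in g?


Apply Faraday's law: m = i*A*t*M / (n*F)
Total charge passed Q = i*A*t = 0.6665*60*75308 = 3011566.92 C
m = Q*M/(n*F) = 3011566.92*29/(3*96485) = 301.7237 g

301.7237 g


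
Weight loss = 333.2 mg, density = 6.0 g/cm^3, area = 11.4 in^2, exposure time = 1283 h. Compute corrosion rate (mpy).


Apply the mpy weight-loss relation: CR = 534 * W / (D * A * T)
Numerator: 534 * 333.2 = 177928.8
Denominator: 6.0 * 11.4 * 1283 = 87757.2
CR = 177928.8 / 87757.2 = 2.02751 mpy

2.02751 mpy


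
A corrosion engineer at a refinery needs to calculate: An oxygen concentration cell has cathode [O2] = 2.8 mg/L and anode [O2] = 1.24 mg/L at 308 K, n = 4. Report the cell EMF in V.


Apply the Nernst concentration-cell relation: E = (RT/nF)*ln(C_cathode/C_anode)
RT/nF = 8.314*308/(4*96485) = 0.006635 V
ln(2.8/1.24) = 0.81451
E = 0.006635 * 0.81451 = 0.0054 V

0.0054 V


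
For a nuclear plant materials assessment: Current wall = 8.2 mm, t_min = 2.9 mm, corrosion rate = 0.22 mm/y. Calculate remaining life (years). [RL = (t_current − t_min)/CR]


Apply the remaining-life relation: RL = (t_current − t_min) / CR
RL = (8.2 − 2.9) / 0.22 = 5.3 / 0.22 = 24.1 years

24.1 years


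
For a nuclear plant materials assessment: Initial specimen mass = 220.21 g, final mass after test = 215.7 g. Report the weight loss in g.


Weight loss = initial − final
WL = 220.21 − 215.7 = 4.51 g

4.51 g


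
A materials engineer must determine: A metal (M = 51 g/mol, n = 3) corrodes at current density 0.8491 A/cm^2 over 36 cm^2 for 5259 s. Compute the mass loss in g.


Apply Faraday's law: m = i*A*t*M / (n*F)
Total charge passed Q = i*A*t = 0.8491*36*5259 = 160755.0084 C
m = Q*M/(n*F) = 160755.0084*51/(3*96485) = 28.3239 g

28.3239 g


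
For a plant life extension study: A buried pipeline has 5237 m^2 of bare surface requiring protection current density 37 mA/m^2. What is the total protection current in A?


I = area * current density, then convert mA → A (÷1000)
I = 5237 * 37 / 1000 = 193.77 A

193.77 A


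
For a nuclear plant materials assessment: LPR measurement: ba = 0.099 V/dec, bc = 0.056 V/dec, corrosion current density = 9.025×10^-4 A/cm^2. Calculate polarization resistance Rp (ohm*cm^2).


Apply the Stern-Geary equation: Rp = ba*bc / (2.303*icorr*(ba+bc))
ba*bc = 0.099*0.056 = 0.005544
ba+bc = 0.155; 2.303*icorr*(ba+bc) = 2.303*9.025×10^-4*0.155 = 3.2216091×10^-4
Rp = 0.005544 / 3.2216091×10^-4 = 17.21 ohm*cm^2

17.21 ohm*cm^2


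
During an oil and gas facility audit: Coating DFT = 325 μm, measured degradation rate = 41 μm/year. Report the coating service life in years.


Service life = thickness / degradation rate
Life = 325 / 41 = 7.9 years

7.9 years


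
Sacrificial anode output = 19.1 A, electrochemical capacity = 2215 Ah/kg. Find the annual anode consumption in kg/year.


Annual consumption = current * hours per year / capacity
Rate = 19.1 * 8760 / 2215 = 75.5 kg/year

75.5 kg/year


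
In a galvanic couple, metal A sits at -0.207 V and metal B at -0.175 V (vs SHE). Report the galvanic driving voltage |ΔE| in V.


Driving voltage is the absolute potential difference.
|ΔE| = |-0.207 − (-0.175)| = 0.032 V

0.032 V


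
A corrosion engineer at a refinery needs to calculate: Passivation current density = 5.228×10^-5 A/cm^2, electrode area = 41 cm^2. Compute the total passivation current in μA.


I = i_pass * A, then convert A → μA (×10^6)
I = 5.228×10^-5 * 41 * 10^6 = 2143.48 μA

2143.48 μA


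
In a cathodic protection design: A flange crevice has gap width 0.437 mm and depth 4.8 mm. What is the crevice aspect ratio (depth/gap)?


Aspect ratio = depth / gap
Ratio = 4.8 / 0.437 = 11.0

11.0


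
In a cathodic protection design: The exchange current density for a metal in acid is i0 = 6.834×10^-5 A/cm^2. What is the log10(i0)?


i0 = 6.834×10^-5 A/cm^2
log10(i0) = -4.165

-4.165


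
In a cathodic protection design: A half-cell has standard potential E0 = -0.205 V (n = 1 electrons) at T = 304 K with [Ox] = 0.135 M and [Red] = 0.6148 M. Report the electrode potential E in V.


Apply the Nernst equation: E = E0 + (RT/nF)*ln([Ox]/[Red])
Step 1: RT/nF = 8.314*304/(1*96485) = 0.02619533 V
Step 2: [Ox]/[Red] = 0.135/0.6148 = 0.219584
Step 3: ln(0.219584) = -1.51602
Step 4: correction = 0.02619533 * -1.51602 = -0.0397 V
E = -0.205 + -0.0397 = -0.2447 V

-0.2447 V


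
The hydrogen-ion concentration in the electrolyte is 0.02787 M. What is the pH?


pH = −log10[H+]
pH = −log10(0.02787) = 1.55

1.55


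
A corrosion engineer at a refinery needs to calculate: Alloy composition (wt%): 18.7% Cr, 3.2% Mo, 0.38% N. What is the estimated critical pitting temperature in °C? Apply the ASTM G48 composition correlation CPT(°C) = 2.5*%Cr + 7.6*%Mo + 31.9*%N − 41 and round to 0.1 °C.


Apply the ASTM G48 empirical CPT estimate: CPT(°C) = 2.5*%Cr + 7.6*%Mo + 31.9*%N − 41
2.5*18.7 = 46.75; 7.6*3.2 = 24.32; 31.9*0.38 = 12.122
CPT = 46.75 + 24.32 + 12.122 − 41 = 42.192 °C
Rounded to 0.1 °C: CPT ≈ 42.2 °C

42.2 °C


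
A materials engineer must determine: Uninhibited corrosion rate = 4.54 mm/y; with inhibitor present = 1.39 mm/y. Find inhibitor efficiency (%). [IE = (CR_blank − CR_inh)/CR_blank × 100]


Apply the inhibitor-efficiency definition: IE = (CR_blank − CR_inh)/CR_blank × 100
IE = (4.54 − 1.39) / 4.54 × 100
IE = 3.15 / 4.54 × 100 = 69.4 %

69.4 %


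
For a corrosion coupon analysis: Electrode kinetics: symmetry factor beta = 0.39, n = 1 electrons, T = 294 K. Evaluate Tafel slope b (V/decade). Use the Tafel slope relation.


Apply the Tafel slope relation: b = 2.303*R*T/(beta*n*F)
Numerator: 2.303 * 8.314 * 294 = 5629.26
Denominator: 0.39 * 1 * 96485 = 37629.15
b = 5629.26 / 37629.15 = 0.1496 V/decade

0.1496 V/decade


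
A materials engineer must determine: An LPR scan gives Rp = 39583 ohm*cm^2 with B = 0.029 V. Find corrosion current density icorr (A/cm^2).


Apply the Stern-Geary relation: icorr = B / Rp
icorr = 0.029 / 39583 = 7.326×10^-7 A/cm^2

7.326×10^-7 A/cm^2


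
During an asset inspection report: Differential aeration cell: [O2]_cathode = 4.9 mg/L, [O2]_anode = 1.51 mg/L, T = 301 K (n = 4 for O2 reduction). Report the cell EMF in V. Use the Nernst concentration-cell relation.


Apply the Nernst concentration-cell relation: E = (RT/nF)*ln(C_cathode/C_anode)
RT/nF = 8.314*301/(4*96485) = 0.0064842 V
ln(4.9/1.51) = 1.17713
E = 0.0064842 * 1.17713 = 0.00763 V

0.00763 V


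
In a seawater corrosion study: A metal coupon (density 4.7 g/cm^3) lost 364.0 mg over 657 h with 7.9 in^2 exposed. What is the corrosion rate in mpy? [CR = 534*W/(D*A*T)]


Apply the mpy weight-loss relation: CR = 534 * W / (D * A * T)
Numerator: 534 * 364.0 = 194376.0
Denominator: 4.7 * 7.9 * 657 = 24394.41
CR = 194376.0 / 24394.41 = 7.96805 mpy

7.96805 mpy


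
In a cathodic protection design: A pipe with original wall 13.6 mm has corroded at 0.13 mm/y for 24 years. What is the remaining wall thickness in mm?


Remaining wall = original − CR × time
t = 13.6 − 0.13*24 = 13.6 − 3.12 = 10.48 mm

10.48 mm


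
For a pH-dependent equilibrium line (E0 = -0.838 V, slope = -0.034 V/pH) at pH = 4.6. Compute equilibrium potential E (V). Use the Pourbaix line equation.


Apply the Pourbaix line equation: E = E0 + slope*pH
E = -0.838 + (-0.034)*4.6 = -0.838 + (-0.1564) = -0.9944 V
Rounded to 4 decimal places: E = -0.9944 V

-0.9944 V


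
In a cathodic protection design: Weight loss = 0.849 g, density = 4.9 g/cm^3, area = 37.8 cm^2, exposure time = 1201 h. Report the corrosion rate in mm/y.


Apply the mm/y weight-loss relation: CR = 87600 * W / (D * A * T)
Numerator: 87600 * 0.849 = 74372.4
Denominator: 4.9 * 37.8 * 1201 = 222449.22
CR = 74372.4 / 222449.22 = 0.33433 mm/y

0.33433 mm/y


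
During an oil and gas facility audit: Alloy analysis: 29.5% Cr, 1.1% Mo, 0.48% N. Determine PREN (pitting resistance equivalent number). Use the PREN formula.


Apply the PREN formula: PREN = Cr + 3.3*Mo + 16*N
PREN = 29.5 + 3.3*1.1 + 16*0.48
PREN = 29.5 + 3.63 + 7.68 = 40.81

40.81


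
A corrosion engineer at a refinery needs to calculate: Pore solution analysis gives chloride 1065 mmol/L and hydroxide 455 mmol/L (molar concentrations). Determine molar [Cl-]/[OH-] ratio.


Threshold parameter = [Cl-] / [OH-] (molar basis; both in mmol/L, so units cancel)
Ratio = 1065 / 455 = 2.34

2.34


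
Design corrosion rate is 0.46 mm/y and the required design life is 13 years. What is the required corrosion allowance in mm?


Corrosion allowance = CR × design life
CA = 0.46 * 13 = 5.98 mm

5.98 mm


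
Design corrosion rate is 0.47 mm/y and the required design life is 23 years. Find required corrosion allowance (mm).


Corrosion allowance = CR × design life
CA = 0.47 * 23 = 10.81 mm

10.81 mm


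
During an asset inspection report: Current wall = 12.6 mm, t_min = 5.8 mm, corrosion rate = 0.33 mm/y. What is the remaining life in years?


Apply the remaining-life relation: RL = (t_current − t_min) / CR
RL = (12.6 − 5.8) / 0.33 = 6.8 / 0.33 = 20.6 years

20.6 years


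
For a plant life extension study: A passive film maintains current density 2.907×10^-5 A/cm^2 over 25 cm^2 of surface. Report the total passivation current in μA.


I = i_pass * A, then convert A → μA (×10^6)
I = 2.907×10^-5 * 25 * 10^6 = 726.75 μA

726.75 μA


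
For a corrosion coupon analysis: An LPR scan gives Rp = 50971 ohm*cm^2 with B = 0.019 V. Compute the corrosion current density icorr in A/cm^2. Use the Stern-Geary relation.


Apply the Stern-Geary relation: icorr = B / Rp
icorr = 0.019 / 50971 = 3.728×10^-7 A/cm^2

3.728×10^-7 A/cm^2


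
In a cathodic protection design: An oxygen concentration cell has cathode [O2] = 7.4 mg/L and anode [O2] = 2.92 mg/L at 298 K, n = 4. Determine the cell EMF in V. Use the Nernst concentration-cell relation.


Apply the Nernst concentration-cell relation: E = (RT/nF)*ln(C_cathode/C_anode)
RT/nF = 8.314*298/(4*96485) = 0.00641958 V
ln(7.4/2.92) = 0.9299
E = 0.00641958 * 0.9299 = 0.00597 V

0.00597 V


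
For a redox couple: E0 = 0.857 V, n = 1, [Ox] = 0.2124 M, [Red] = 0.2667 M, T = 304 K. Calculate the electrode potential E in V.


Apply the Nernst equation: E = E0 + (RT/nF)*ln([Ox]/[Red])
Step 1: RT/nF = 8.314*304/(1*96485) = 0.02619533 V
Step 2: [Ox]/[Red] = 0.2124/0.2667 = 0.7964
Step 3: ln(0.7964) = -0.227654
Step 4: correction = 0.02619533 * -0.227654 = -0.006 V
E = 0.857 + -0.006 = 0.851 V

0.851 V


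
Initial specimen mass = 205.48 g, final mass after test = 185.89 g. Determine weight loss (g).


Weight loss = initial − final
WL = 205.48 − 185.89 = 19.59 g

19.59 g


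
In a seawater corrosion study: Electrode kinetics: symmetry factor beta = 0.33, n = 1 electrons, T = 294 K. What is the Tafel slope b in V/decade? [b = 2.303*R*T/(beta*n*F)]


Apply the Tafel slope relation: b = 2.303*R*T/(beta*n*F)
Numerator: 2.303 * 8.314 * 294 = 5629.26
Denominator: 0.33 * 1 * 96485 = 31840.05
b = 5629.26 / 31840.05 = 0.177 V/decade

0.177 V/decade


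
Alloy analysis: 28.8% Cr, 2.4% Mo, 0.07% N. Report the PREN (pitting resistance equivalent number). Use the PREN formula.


Apply the PREN formula: PREN = Cr + 3.3*Mo + 16*N
PREN = 28.8 + 3.3*2.4 + 16*0.07
PREN = 28.8 + 7.92 + 1.12 = 37.84

37.84


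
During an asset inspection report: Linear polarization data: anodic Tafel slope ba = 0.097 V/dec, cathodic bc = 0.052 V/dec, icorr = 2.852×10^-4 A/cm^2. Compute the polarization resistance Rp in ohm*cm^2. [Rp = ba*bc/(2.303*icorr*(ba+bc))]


Apply the Stern-Geary equation: Rp = ba*bc / (2.303*icorr*(ba+bc))
ba*bc = 0.097*0.052 = 0.005044
ba+bc = 0.149; 2.303*icorr*(ba+bc) = 2.303*2.852×10^-4*0.149 = 9.7865524×10^-5
Rp = 0.005044 / 9.7865524×10^-5 = 51.54 ohm*cm^2

51.54 ohm*cm^2
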